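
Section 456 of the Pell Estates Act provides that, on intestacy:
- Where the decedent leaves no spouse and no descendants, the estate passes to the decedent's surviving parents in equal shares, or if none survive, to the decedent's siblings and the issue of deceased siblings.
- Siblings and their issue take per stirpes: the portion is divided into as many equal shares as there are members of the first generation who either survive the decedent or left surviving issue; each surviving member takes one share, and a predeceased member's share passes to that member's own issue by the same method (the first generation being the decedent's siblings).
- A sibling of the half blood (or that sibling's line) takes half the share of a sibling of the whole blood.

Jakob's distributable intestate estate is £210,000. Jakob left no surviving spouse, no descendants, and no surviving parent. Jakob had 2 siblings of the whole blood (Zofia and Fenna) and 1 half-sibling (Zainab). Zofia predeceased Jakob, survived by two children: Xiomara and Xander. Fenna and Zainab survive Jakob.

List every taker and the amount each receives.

The entire £210,000 passes to the siblings and their issue.
Counting each half-blood sibling's line as half a unit, there are 5/2 units in £210,000, so one unit is £84,000. Whole-blood lines (Zofia and Fenna) take £84,000 each; half-blood lines (Zainab) take £42,000 each.
Zofia's share (£84,000) is divided into 2 shares of £42,000: Xiomara and Xander each take £42,000.

Xiomara: £42,000; Xander: £42,000; Fenna: £84,000; Zainab: £42,000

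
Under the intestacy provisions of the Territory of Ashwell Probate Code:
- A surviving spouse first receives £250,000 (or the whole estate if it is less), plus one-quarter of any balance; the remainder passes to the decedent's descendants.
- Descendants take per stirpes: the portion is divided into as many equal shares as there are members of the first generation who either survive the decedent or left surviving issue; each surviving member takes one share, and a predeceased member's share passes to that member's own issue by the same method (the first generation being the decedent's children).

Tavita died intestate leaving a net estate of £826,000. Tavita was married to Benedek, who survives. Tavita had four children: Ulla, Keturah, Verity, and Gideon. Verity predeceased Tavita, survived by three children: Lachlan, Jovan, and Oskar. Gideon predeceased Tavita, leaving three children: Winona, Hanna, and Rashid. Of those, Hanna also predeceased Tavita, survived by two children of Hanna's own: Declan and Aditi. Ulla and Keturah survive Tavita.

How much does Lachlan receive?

Benedek first takes £250,000, leaving a balance of £576,000. Benedek then takes one-quarter of the balance (£144,000), for a total of £394,000. The remaining £432,000 passes to the descendants.
The descendants' portion (£432,000) is divided into 4 shares of £108,000: Ulla and Keturah each take £108,000; Verity's £108,000 share passes to Verity's issue; Gideon's £108,000 share passes to Gideon's issue.
Verity's share (£108,000) is divided into 3 shares of £36,000: Lachlan, Jovan, and Oskar each take £36,000.
Gideon's share (£108,000) is divided into 3 shares of £36,000: Winona and Rashid each take £36,000; Hanna's £36,000 share passes to Hanna's issue.
Hanna's share (£36,000) is divided into 2 shares of £18,000: Declan and Aditi each take £18,000.

Lachlan receives £36,000.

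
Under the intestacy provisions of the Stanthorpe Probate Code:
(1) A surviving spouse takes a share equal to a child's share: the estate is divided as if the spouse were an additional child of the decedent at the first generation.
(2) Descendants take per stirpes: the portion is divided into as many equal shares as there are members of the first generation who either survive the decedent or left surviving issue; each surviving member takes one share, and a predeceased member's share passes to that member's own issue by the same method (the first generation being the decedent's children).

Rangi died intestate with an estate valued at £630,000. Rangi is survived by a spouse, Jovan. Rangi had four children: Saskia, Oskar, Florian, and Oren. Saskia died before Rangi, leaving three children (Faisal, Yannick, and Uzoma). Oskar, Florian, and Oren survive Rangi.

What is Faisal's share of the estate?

The spouse counts as an additional share at the children's level, so there are 5 primary shares of £126,000. Jovan takes one such share (£126,000).
The children's combined portion (£504,000) is divided into 4 shares of £126,000: Oskar, Florian, and Oren each take £126,000; Saskia's £126,000 share passes to Saskia's issue.
Saskia's share (£126,000) is divided into 3 shares of £42,000: Faisal, Yannick, and Uzoma each take £42,000.

Faisal receives £42,000.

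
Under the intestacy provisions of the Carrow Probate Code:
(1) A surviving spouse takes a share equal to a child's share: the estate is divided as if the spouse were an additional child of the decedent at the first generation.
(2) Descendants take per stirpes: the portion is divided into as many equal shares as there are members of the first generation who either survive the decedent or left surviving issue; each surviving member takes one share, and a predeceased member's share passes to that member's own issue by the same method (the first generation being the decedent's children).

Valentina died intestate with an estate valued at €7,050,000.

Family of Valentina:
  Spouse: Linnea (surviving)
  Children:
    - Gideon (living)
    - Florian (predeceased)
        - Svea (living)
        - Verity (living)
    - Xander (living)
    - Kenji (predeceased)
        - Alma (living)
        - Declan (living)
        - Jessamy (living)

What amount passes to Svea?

The spouse counts as an additional share at the children's level, so there are 5 primary shares of €1,410,000. Linnea takes one such share (€1,410,000).
The children's combined portion (€5,640,000) is divided into 4 shares of €1,410,000: Gideon and Xander each take €1,410,000; Florian's €1,410,000 share passes to Florian's issue; Kenji's €1,410,000 share passes to Kenji's issue.
Florian's share (€1,410,000) is divided into 2 shares of €705,000: Svea and Verity each take €705,000.
Kenji's share (€1,410,000) is divided into 3 shares of €470,000: Alma, Declan, and Jessamy each take €470,000.

Svea receives €705,000.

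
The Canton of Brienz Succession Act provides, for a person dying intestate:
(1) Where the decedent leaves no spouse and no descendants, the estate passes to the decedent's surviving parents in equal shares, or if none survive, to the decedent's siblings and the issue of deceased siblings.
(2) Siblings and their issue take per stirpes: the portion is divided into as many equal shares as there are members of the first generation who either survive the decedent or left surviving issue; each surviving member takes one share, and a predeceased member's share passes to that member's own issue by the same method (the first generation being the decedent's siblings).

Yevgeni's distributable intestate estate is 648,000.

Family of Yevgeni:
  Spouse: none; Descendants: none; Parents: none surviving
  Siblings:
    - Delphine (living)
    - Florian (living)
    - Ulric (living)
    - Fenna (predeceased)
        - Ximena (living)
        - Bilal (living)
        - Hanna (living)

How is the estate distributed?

Delphine: 162,000; Florian: 162,000; Ulric: 162,000; Ximena: 54,000; Bilal: 54,000; Hanna: 54,000

The entire 648,000 passes to the siblings and their issue.
That amount (648,000) is divided into 4 shares of 162,000: Delphine, Florian, and Ulric each take 162,000; Fenna's 162,000 share passes to Fenna's issue.
Fenna's share (162,000) is divided into 3 shares of 54,000: Ximena, Bilal, and Hanna each take 54,000.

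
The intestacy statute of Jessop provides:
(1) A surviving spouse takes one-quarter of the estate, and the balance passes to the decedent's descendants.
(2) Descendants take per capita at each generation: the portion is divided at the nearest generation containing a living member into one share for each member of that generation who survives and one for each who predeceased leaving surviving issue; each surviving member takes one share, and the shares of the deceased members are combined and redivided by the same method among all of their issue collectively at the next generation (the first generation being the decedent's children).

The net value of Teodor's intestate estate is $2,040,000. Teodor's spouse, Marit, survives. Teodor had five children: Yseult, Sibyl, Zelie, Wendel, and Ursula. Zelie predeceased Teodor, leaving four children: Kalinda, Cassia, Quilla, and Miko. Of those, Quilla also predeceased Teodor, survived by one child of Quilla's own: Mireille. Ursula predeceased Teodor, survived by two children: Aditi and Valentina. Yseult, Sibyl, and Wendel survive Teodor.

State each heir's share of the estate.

Marit: $510,000; Yseult: $306,000; Sibyl: $306,000; Kalinda: $102,000; Cassia: $102,000; Mireille: $102,000; Miko: $102,000; Wendel: $306,000; Aditi: $102,000; Valentina: $102,000

Marit takes one-quarter of $2,040,000 = $510,000. The remaining $1,530,000 passes to the descendants.
The descendants' portion ($1,530,000) is divided at the children's generation into 5 shares of $306,000. Yseult, Sibyl, and Wendel each take $306,000. The 2 shares of the deceased (Zelie and Ursula) are combined into a pool of $612,000.
That pool ($612,000) is divided at the grandchildren's generation into 6 shares of $102,000. Kalinda, Cassia, Miko, Aditi, and Valentina each take $102,000. The remaining share for the deceased Quilla ($102,000) is carried to the next generation.
That pool ($102,000) passes entirely to Mireille, the sole taker at the great-grandchildren's generation.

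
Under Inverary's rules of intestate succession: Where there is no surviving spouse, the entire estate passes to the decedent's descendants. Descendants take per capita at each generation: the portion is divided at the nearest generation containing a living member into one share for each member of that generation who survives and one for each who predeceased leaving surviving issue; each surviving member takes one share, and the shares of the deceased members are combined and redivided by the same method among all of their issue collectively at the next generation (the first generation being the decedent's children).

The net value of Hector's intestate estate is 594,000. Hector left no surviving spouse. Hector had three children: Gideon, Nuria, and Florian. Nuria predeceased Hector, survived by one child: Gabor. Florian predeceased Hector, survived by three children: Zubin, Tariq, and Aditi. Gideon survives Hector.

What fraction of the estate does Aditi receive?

Aditi receives 1/6 of the estate.

The entire 594,000 passes to the descendants.
That amount (594,000) is divided at the children's generation into 3 shares of 198,000. Gideon takes 198,000. The 2 shares of the deceased (Nuria and Florian) are combined into a pool of 396,000.
That pool (396,000) is divided at the grandchildren's generation equally among Gabor, Zubin, Tariq, and Aditi: 99,000 each.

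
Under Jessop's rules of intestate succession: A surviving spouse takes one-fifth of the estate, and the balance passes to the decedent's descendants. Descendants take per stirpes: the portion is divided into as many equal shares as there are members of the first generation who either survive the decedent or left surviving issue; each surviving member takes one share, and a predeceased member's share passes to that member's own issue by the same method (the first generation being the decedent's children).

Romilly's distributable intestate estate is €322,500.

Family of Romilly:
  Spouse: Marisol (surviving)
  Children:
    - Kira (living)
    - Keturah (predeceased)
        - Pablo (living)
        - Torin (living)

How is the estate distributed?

Marisol takes one-fifth of €322,500 = €64,500. The remaining €258,000 passes to the descendants.
The descendants' portion (€258,000) is divided into 2 shares of €129,000: Kira takes €129,000; Keturah's €129,000 share passes to Keturah's issue.
Keturah's share (€129,000) is divided into 2 shares of €64,500: Pablo and Torin each take €64,500.

Marisol: €64,500; Kira: €129,000; Pablo: €64,500; Torin: €64,500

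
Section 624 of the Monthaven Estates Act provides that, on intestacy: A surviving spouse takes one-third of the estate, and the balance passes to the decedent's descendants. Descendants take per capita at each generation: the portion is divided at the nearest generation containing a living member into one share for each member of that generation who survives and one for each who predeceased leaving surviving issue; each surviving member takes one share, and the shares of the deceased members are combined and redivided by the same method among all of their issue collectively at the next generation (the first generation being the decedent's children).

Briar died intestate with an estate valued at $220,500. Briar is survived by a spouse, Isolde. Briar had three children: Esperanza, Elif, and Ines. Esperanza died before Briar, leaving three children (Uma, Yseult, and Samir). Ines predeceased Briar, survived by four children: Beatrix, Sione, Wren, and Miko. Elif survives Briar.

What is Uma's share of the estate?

Uma receives $14,000.

Isolde takes one-third of $220,500 = $73,500. The remaining $147,000 passes to the descendants.
The descendants' portion ($147,000) is divided at the children's generation into 3 shares of $49,000. Elif takes $49,000. The 2 shares of the deceased (Esperanza and Ines) are combined into a pool of $98,000.
That pool ($98,000) is divided at the grandchildren's generation equally among Uma, Yseult, Samir, Beatrix, Sione, Wren, and Miko: $14,000 each.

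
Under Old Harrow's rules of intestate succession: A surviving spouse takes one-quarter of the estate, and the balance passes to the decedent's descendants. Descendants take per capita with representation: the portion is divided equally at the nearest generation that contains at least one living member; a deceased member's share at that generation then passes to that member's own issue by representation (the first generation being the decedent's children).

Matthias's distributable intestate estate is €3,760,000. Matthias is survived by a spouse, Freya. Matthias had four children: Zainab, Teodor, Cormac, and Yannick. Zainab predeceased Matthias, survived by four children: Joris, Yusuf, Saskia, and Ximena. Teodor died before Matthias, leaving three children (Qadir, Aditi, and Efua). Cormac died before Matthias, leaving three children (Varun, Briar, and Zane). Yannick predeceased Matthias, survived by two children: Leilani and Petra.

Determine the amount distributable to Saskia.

Freya takes one-quarter of €3,760,000 = €940,000. The remaining €2,820,000 passes to the descendants.
No child survives, so the initial division is made at the grandchildren's generation.
The descendants' portion (€2,820,000) is divided into 12 shares of €235,000: Joris, Yusuf, Saskia, Ximena, Qadir, Aditi, Efua, Varun, Briar, Zane, Leilani, and Petra each take €235,000.

Saskia receives €235,000.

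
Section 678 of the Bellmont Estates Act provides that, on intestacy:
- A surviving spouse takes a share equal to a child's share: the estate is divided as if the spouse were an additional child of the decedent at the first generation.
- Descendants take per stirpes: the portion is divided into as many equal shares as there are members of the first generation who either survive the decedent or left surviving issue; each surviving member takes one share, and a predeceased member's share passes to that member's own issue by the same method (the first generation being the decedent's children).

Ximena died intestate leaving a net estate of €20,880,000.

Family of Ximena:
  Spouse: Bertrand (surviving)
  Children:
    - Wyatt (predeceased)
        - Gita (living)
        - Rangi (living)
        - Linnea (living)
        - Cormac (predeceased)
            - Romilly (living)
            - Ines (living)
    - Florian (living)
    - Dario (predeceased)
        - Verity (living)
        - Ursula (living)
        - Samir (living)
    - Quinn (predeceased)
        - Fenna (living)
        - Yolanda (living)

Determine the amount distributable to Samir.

Samir receives €1,392,000.

The spouse counts as an additional share at the children's level, so there are 5 primary shares of €4,176,000. Bertrand takes one such share (€4,176,000).
The children's combined portion (€16,704,000) is divided into 4 shares of €4,176,000: Florian takes €4,176,000; Wyatt's €4,176,000 share passes to Wyatt's issue; Dario's €4,176,000 share passes to Dario's issue; Quinn's €4,176,000 share passes to Quinn's issue.
Wyatt's share (€4,176,000) is divided into 4 shares of €1,044,000: Gita, Rangi, and Linnea each take €1,044,000; Cormac's €1,044,000 share passes to Cormac's issue.
Cormac's share (€1,044,000) is divided into 2 shares of €522,000: Romilly and Ines each take €522,000.
Dario's share (€4,176,000) is divided into 3 shares of €1,392,000: Verity, Ursula, and Samir each take €1,392,000.
Quinn's share (€4,176,000) is divided into 2 shares of €2,088,000: Fenna and Yolanda each take €2,088,000.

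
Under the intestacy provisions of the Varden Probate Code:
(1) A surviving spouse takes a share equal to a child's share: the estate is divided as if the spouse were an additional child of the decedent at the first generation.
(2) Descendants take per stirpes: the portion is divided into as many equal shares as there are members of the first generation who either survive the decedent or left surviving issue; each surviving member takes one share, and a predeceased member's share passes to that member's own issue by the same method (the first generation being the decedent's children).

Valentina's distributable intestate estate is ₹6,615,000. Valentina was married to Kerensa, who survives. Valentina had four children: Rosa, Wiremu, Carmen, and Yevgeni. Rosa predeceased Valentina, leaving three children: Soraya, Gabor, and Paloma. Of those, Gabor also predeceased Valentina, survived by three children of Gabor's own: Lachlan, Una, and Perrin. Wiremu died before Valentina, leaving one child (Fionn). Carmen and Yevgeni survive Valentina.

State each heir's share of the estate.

The spouse counts as an additional share at the children's level, so there are 5 primary shares of ₹1,323,000. Kerensa takes one such share (₹1,323,000).
The children's combined portion (₹5,292,000) is divided into 4 shares of ₹1,323,000: Carmen and Yevgeni each take ₹1,323,000; Rosa's ₹1,323,000 share passes to Rosa's issue; Wiremu's ₹1,323,000 share passes to Wiremu's issue.
Rosa's share (₹1,323,000) is divided into 3 shares of ₹441,000: Soraya and Paloma each take ₹441,000; Gabor's ₹441,000 share passes to Gabor's issue.
Gabor's share (₹441,000) is divided into 3 shares of ₹147,000: Lachlan, Una, and Perrin each take ₹147,000.
Wiremu's share (₹1,323,000) passes entirely to Fionn.

Kerensa: ₹1,323,000; Soraya: ₹441,000; Lachlan: ₹147,000; Una: ₹147,000; Perrin: ₹147,000; Paloma: ₹441,000; Fionn: ₹1,323,000; Carmen: ₹1,323,000; Yevgeni: ₹1,323,000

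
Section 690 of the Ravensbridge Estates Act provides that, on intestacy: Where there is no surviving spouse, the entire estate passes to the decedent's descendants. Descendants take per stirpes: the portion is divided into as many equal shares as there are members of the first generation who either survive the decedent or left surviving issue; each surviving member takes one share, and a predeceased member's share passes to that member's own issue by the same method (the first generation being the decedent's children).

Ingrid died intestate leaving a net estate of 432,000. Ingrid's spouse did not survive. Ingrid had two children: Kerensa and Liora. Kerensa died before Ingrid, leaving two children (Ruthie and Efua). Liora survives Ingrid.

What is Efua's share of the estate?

Efua receives 108,000.

The entire 432,000 passes to the descendants.
That amount (432,000) is divided into 2 shares of 216,000: Liora takes 216,000; Kerensa's 216,000 share passes to Kerensa's issue.
Kerensa's share (216,000) is divided into 2 shares of 108,000: Ruthie and Efua each take 108,000.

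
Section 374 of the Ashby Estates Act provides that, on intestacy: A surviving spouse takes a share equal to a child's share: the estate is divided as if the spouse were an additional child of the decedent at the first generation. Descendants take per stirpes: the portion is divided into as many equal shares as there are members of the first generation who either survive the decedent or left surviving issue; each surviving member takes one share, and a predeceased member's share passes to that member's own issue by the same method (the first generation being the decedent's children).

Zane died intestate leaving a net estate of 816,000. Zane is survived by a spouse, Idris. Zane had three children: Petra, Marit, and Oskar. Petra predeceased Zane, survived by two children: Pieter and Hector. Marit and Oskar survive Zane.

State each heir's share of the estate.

Idris: 204,000; Pieter: 102,000; Hector: 102,000; Marit: 204,000; Oskar: 204,000

The spouse counts as an additional share at the children's level, so there are 4 primary shares of 204,000. Idris takes one such share (204,000).
The children's combined portion (612,000) is divided into 3 shares of 204,000: Marit and Oskar each take 204,000; Petra's 204,000 share passes to Petra's issue.
Petra's share (204,000) is divided into 2 shares of 102,000: Pieter and Hector each take 102,000.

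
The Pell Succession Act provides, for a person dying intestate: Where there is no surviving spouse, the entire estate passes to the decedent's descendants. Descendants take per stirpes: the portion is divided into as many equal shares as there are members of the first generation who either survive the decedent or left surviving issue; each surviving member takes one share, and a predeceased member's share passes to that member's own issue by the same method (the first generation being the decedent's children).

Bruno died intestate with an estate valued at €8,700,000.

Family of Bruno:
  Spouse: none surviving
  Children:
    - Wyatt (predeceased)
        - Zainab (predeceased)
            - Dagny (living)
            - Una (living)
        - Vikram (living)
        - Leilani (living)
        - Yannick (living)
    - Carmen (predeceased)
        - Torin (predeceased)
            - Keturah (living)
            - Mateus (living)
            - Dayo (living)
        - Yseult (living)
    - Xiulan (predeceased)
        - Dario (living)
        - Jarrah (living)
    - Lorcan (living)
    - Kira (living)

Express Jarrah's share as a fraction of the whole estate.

The entire €8,700,000 passes to the descendants.
That amount (€8,700,000) is divided into 5 shares of €1,740,000: Lorcan and Kira each take €1,740,000; Wyatt's €1,740,000 share passes to Wyatt's issue; Carmen's €1,740,000 share passes to Carmen's issue; Xiulan's €1,740,000 share passes to Xiulan's issue.
Wyatt's share (€1,740,000) is divided into 4 shares of €435,000: Vikram, Leilani, and Yannick each take €435,000; Zainab's €435,000 share passes to Zainab's issue.
Zainab's share (€435,000) is divided into 2 shares of €217,500: Dagny and Una each take €217,500.
Carmen's share (€1,740,000) is divided into 2 shares of €870,000: Yseult takes €870,000; Torin's €870,000 share passes to Torin's issue.
Torin's share (€870,000) is divided into 3 shares of €290,000: Keturah, Mateus, and Dayo each take €290,000.
Xiulan's share (€1,740,000) is divided into 2 shares of €870,000: Dario and Jarrah each take €870,000.

Jarrah receives 1/10 of the estate.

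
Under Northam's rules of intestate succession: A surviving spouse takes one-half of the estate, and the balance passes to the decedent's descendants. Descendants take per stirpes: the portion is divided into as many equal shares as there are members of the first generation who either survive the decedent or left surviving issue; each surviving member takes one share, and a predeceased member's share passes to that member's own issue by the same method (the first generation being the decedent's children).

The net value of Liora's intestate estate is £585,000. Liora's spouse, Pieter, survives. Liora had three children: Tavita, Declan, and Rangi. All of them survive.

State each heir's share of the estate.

Pieter: £292,500; Tavita: £97,500; Declan: £97,500; Rangi: £97,500

Pieter takes one-half of £585,000 = £292,500. The remaining £292,500 passes to the descendants.
The descendants' portion (£292,500) is divided into 3 shares of £97,500: Tavita, Declan, and Rangi each take £97,500.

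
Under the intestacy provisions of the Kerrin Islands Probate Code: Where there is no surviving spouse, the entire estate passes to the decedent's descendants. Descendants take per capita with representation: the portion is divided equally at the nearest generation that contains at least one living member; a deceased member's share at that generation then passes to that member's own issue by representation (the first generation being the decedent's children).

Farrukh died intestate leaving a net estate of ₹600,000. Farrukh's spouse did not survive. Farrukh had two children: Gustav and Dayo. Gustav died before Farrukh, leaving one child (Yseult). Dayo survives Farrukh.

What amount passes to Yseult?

The entire ₹600,000 passes to the descendants.
That amount (₹600,000) is divided into 2 shares of ₹300,000: Dayo takes ₹300,000; Gustav's ₹300,000 share passes to Gustav's issue.
Gustav's share (₹300,000) passes entirely to Yseult.

Yseult receives ₹300,000.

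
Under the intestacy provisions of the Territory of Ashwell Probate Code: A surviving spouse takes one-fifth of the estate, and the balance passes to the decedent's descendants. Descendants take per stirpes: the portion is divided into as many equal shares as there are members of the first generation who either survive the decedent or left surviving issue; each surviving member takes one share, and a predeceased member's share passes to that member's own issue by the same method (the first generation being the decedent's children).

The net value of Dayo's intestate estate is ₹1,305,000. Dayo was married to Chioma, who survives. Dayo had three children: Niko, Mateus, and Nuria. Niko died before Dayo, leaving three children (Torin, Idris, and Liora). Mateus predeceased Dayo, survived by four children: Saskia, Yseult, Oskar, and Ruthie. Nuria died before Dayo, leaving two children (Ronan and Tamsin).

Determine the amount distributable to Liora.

Liora receives ₹116,000.

Chioma takes one-fifth of ₹1,305,000 = ₹261,000. The remaining ₹1,044,000 passes to the descendants.
The descendants' portion (₹1,044,000) is divided into 3 shares of ₹348,000: Niko's ₹348,000 share passes to Niko's issue; Mateus's ₹348,000 share passes to Mateus's issue; Nuria's ₹348,000 share passes to Nuria's issue.
Niko's share (₹348,000) is divided into 3 shares of ₹116,000: Torin, Idris, and Liora each take ₹116,000.
Mateus's share (₹348,000) is divided into 4 shares of ₹87,000: Saskia, Yseult, Oskar, and Ruthie each take ₹87,000.
Nuria's share (₹348,000) is divided into 2 shares of ₹174,000: Ronan and Tamsin each take ₹174,000.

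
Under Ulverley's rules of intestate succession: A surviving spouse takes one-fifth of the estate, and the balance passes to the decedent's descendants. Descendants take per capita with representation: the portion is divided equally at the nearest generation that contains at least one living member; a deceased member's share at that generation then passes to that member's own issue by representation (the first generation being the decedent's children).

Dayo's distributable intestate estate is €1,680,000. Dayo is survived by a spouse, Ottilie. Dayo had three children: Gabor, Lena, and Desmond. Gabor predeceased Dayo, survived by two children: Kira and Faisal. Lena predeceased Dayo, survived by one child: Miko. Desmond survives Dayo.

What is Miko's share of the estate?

Miko receives €448,000.

Ottilie takes one-fifth of €1,680,000 = €336,000. The remaining €1,344,000 passes to the descendants.
The descendants' portion (€1,344,000) is divided into 3 shares of €448,000: Desmond takes €448,000; Gabor's €448,000 share passes to Gabor's issue; Lena's €448,000 share passes to Lena's issue.
Gabor's share (€448,000) is divided into 2 shares of €224,000: Kira and Faisal each take €224,000.
Lena's share (€448,000) passes entirely to Miko.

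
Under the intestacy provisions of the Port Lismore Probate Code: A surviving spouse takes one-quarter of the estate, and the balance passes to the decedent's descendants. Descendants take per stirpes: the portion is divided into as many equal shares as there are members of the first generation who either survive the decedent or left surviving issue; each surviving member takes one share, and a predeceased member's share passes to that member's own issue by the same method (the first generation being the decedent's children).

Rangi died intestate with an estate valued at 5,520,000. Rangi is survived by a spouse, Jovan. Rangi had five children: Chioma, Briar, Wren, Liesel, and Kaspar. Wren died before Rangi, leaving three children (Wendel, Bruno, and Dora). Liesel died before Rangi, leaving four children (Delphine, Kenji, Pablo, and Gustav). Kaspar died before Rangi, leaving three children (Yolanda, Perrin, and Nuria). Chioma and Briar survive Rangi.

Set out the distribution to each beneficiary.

Jovan: 1,380,000; Chioma: 828,000; Briar: 828,000; Wendel: 276,000; Bruno: 276,000; Dora: 276,000; Delphine: 207,000; Kenji: 207,000; Pablo: 207,000; Gustav: 207,000; Yolanda: 276,000; Perrin: 276,000; Nuria: 276,000

Jovan takes one-quarter of 5,520,000 = 1,380,000. The remaining 4,140,000 passes to the descendants.
The descendants' portion (4,140,000) is divided into 5 shares of 828,000: Chioma and Briar each take 828,000; Wren's 828,000 share passes to Wren's issue; Liesel's 828,000 share passes to Liesel's issue; Kaspar's 828,000 share passes to Kaspar's issue.
Wren's share (828,000) is divided into 3 shares of 276,000: Wendel, Bruno, and Dora each take 276,000.
Liesel's share (828,000) is divided into 4 shares of 207,000: Delphine, Kenji, Pablo, and Gustav each take 207,000.
Kaspar's share (828,000) is divided into 3 shares of 276,000: Yolanda, Perrin, and Nuria each take 276,000.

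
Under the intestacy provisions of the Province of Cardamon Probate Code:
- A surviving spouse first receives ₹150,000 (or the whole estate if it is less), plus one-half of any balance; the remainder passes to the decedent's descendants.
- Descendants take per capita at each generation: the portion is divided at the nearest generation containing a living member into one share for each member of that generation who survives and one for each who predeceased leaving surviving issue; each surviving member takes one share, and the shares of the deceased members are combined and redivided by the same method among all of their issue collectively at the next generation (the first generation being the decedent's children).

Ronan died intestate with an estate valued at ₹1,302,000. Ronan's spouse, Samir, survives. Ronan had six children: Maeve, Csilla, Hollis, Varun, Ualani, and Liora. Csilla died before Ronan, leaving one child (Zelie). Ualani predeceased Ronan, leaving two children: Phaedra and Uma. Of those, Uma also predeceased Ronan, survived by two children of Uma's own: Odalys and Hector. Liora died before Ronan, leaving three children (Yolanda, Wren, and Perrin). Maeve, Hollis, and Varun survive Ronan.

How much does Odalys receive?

Odalys receives ₹24,000.

Samir first takes ₹150,000, leaving a balance of ₹1,152,000. Samir then takes one-half of the balance (₹576,000), for a total of ₹726,000. The remaining ₹576,000 passes to the descendants.
The descendants' portion (₹576,000) is divided at the children's generation into 6 shares of ₹96,000. Maeve, Hollis, and Varun each take ₹96,000. The 3 shares of the deceased (Csilla, Ualani, and Liora) are combined into a pool of ₹288,000.
That pool (₹288,000) is divided at the grandchildren's generation into 6 shares of ₹48,000. Zelie, Phaedra, Yolanda, Wren, and Perrin each take ₹48,000. The remaining share for the deceased Uma (₹48,000) is carried to the next generation.
That pool (₹48,000) is divided at the great-grandchildren's generation equally among Odalys and Hector: ₹24,000 each.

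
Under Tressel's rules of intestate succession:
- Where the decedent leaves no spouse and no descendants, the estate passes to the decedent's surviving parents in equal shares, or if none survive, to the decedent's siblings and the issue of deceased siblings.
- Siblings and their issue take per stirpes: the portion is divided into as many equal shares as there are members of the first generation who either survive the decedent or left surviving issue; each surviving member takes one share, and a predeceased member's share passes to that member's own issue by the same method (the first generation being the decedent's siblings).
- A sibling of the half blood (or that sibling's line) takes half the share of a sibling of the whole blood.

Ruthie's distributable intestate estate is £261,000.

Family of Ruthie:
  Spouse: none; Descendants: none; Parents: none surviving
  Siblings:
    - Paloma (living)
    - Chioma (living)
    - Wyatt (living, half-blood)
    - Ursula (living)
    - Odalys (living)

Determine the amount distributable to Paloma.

The entire £261,000 passes to the siblings and their issue.
Counting each half-blood sibling's line as half a unit, there are 9/2 units in £261,000, so one unit is £58,000. Whole-blood lines (Paloma, Chioma, Ursula, and Odalys) take £58,000 each; half-blood lines (Wyatt) take £29,000 each.

Paloma receives £58,000.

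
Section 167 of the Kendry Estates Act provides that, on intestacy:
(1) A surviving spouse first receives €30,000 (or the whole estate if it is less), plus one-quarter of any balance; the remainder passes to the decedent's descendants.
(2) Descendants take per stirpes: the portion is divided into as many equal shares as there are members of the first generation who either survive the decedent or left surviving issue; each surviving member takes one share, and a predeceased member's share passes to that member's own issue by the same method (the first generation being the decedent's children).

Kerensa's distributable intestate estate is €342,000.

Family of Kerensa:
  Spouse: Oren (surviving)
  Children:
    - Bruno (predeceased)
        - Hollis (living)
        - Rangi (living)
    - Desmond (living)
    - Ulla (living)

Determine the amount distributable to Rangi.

Rangi receives €39,000.

Oren first takes €30,000, leaving a balance of €312,000. Oren then takes one-quarter of the balance (€78,000), for a total of €108,000. The remaining €234,000 passes to the descendants.
The descendants' portion (€234,000) is divided into 3 shares of €78,000: Desmond and Ulla each take €78,000; Bruno's €78,000 share passes to Bruno's issue.
Bruno's share (€78,000) is divided into 2 shares of €39,000: Hollis and Rangi each take €39,000.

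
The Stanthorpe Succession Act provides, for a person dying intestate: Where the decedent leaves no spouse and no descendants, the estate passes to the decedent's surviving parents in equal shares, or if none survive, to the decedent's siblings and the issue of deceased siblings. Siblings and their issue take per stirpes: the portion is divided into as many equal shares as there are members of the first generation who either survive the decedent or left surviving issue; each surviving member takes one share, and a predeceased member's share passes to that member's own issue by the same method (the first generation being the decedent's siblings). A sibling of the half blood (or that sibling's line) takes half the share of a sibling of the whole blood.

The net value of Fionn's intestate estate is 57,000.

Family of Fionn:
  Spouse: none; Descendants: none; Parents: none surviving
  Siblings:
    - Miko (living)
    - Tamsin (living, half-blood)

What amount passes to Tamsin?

Tamsin receives 19,000.

The entire 57,000 passes to the siblings and their issue.
Counting each half-blood sibling's line as half a unit, there are 3/2 units in 57,000, so one unit is 38,000. Whole-blood lines (Miko) take 38,000 each; half-blood lines (Tamsin) take 19,000 each.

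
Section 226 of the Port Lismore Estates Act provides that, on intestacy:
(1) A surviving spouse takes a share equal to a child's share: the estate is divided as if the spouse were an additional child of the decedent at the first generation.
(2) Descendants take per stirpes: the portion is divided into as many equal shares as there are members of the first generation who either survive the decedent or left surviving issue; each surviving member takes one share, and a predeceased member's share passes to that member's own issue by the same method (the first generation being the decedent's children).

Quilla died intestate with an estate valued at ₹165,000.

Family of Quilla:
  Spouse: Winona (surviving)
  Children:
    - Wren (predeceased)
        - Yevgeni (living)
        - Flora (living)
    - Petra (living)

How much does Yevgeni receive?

Yevgeni receives ₹27,500.

The spouse counts as an additional share at the children's level, so there are 3 primary shares of ₹55,000. Winona takes one such share (₹55,000).
The children's combined portion (₹110,000) is divided into 2 shares of ₹55,000: Petra takes ₹55,000; Wren's ₹55,000 share passes to Wren's issue.
Wren's share (₹55,000) is divided into 2 shares of ₹27,500: Yevgeni and Flora each take ₹27,500.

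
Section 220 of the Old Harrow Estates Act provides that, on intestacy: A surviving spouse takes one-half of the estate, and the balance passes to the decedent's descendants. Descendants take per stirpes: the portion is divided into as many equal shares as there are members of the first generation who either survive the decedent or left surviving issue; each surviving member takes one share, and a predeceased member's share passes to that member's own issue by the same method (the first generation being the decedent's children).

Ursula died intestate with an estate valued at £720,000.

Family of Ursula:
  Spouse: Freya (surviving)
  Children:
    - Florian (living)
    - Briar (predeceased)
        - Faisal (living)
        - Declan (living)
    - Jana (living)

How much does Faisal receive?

Freya takes one-half of £720,000 = £360,000. The remaining £360,000 passes to the descendants.
The descendants' portion (£360,000) is divided into 3 shares of £120,000: Florian and Jana each take £120,000; Briar's £120,000 share passes to Briar's issue.
Briar's share (£120,000) is divided into 2 shares of £60,000: Faisal and Declan each take £60,000.

Faisal receives £60,000.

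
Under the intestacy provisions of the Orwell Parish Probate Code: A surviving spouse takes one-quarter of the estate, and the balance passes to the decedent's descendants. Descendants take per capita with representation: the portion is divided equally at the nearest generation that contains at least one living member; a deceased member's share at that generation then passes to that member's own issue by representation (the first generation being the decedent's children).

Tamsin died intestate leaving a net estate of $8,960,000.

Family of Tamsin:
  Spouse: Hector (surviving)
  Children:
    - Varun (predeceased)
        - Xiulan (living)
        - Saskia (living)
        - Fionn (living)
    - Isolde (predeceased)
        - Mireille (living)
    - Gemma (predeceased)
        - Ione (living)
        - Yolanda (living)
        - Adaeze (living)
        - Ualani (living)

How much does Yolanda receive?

Hector takes one-quarter of $8,960,000 = $2,240,000. The remaining $6,720,000 passes to the descendants.
No child survives, so the initial division is made at the grandchildren's generation.
The descendants' portion ($6,720,000) is divided into 8 shares of $840,000: Xiulan, Saskia, Fionn, Mireille, Ione, Yolanda, Adaeze, and Ualani each take $840,000.

Yolanda receives $840,000.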